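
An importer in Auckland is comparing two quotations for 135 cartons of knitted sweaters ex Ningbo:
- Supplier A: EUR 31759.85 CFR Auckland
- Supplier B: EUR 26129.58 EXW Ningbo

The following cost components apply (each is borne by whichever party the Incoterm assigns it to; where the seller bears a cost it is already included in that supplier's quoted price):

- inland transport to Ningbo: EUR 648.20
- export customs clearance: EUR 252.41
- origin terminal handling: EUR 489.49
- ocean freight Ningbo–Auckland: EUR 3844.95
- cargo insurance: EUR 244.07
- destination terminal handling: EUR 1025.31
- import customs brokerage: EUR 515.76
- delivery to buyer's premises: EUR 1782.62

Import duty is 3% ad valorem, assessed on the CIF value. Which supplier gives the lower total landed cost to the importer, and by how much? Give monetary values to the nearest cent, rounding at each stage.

Supplier A (CFR):
CIF value = CFR price + insurance = 31759.85 + 244.07 = 32003.92
Import duty = 32003.92 × 3% = 960.12
Buyer bears (A): 244.07 + 1025.31 + 515.76 + 1782.62 = 3567.76
Landed cost (A) = invoice 31759.85 + 3567.76 + duty 960.12 = 36287.73
Supplier B (EXW):
CIF value = EXW price + inland to port + export clearance + origin terminal + freight + insurance = 26129.58 + 648.20 + 252.41 + 489.49 + 3844.95 + 244.07 = 31608.70
Import duty = 31608.70 × 3% = 948.26
Buyer bears (B): 648.20 + 252.41 + 489.49 + 3844.95 + 244.07 + 1025.31 + 515.76 + 1782.62 = 8802.81
Landed cost (B) = invoice 26129.58 + 8802.81 + duty 948.26 = 35880.65
Difference = |36287.73 − 35880.65| = 407.08

Supplier B is cheaper by EUR 407.08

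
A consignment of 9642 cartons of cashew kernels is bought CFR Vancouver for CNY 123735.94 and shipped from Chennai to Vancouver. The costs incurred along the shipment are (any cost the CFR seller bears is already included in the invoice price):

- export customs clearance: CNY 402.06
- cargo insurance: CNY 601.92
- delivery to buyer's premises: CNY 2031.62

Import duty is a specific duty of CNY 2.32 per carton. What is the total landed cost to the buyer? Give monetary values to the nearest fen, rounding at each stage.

Total landed cost: CNY 148738.92

CFR: the seller pays costs through ocean freight to the destination port, but not insurance.
Already in the invoice (seller's account under CFR): export clearance — exclude.
CIF value = CFR price + insurance = 123735.94 + 601.92 = 124337.86
Import duty = 9642 × 2.32 = 22369.44
Buyer bears: insurance 601.92 + delivery 2031.62 + duty 22369.44 = 25002.98
Landed cost = invoice 123735.94 + 25002.98 = 148738.92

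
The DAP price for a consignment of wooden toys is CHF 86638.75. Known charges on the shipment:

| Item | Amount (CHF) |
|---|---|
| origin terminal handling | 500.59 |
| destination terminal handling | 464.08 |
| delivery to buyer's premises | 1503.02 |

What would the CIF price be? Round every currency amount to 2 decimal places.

Not relevant to the conversion: origin terminal — on the seller under both DAP and CIF; already in the DAP price and stays in the CIF price.
From DAP to CIF, the seller no longer bears: destination terminal, delivery.
CIF price = 86638.75 − 464.08 − 1503.02 = 84671.65

CIF price: CHF 84671.65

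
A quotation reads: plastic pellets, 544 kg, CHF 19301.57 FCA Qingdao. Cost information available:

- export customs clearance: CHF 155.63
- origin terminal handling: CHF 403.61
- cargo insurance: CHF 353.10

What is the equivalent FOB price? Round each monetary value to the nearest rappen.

FOB price: CHF 19705.18

Not relevant to the conversion: export clearance — on the seller under both FCA and FOB; already in the FCA price and stays in the FOB price. insurance — on the buyer under both terms; not part of either seller's price.
From FCA to FOB, the seller additionally bears: origin terminal.
FOB price = 19301.57 + 403.61 = 19705.18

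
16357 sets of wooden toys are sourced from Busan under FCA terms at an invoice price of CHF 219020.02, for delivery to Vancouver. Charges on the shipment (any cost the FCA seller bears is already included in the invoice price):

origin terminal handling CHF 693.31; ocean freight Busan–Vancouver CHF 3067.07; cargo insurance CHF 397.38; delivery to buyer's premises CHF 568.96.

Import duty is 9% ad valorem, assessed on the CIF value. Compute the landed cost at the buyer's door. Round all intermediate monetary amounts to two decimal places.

Total landed cost: CHF 243832.74

FCA: the seller delivers export-cleared goods to the carrier; the buyer bears costs from that point.
CIF value = FCA price + origin terminal + freight + insurance = 219020.02 + 693.31 + 3067.07 + 397.38 = 223177.78
Import duty = 223177.78 × 9% = 20086.00
Buyer bears: origin terminal 693.31 + freight 3067.07 + insurance 397.38 + delivery 568.96 + duty 20086.00 = 24812.72
Landed cost = invoice 219020.02 + 24812.72 = 243832.74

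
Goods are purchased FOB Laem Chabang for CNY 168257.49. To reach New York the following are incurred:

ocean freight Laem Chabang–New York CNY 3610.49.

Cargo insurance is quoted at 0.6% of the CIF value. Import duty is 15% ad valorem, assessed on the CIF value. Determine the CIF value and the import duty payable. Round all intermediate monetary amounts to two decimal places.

CIF value: CNY 172905.41; import duty: CNY 25935.81

Let C be the CIF value. C = FOB price + freight + 0.6% × C
C − 0.6% × C = 168257.49 + 3610.49
0.994 × C = 171867.98
C = 171867.98 / 0.994 = 172905.41
Insurance premium = 0.6% × 172905.41 = 1037.43
Import duty = 172905.41 × 15% = 25935.81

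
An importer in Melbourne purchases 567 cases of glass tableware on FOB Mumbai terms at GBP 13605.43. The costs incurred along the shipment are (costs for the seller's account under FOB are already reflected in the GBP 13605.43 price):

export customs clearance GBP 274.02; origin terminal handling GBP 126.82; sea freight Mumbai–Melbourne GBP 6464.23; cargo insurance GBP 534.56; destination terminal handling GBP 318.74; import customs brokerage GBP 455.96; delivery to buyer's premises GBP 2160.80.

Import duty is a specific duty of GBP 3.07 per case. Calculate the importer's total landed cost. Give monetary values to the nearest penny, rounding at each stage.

FOB: the seller bears costs until goods are on board at the origin port; the buyer bears freight, insurance and all costs thereafter.
Already in the invoice (seller's account under FOB): export clearance, origin terminal — exclude.
CIF value = FOB price + freight + insurance = 13605.43 + 6464.23 + 534.56 = 20604.22
Import duty = 567 × 3.07 = 1740.69
Buyer bears: freight 6464.23 + insurance 534.56 + destination terminal 318.74 + brokerage 455.96 + delivery 2160.80 + duty 1740.69 = 11674.98
Landed cost = invoice 13605.43 + 11674.98 = 25280.41

Total landed cost: GBP 25280.41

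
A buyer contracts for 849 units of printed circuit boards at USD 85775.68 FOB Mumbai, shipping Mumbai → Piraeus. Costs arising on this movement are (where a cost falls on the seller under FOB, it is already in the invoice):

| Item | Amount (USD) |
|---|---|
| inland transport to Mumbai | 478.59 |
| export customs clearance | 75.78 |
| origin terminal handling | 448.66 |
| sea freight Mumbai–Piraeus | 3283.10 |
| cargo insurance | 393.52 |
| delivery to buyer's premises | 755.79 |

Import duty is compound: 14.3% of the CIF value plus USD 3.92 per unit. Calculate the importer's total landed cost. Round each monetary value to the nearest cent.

Total landed cost: USD 106327.85

FOB: the seller bears costs until goods are on board at the origin port; the buyer bears freight, insurance and all costs thereafter.
Already in the invoice (seller's account under FOB): inland to port, export clearance, origin terminal — exclude.
CIF value = FOB price + freight + insurance = 85775.68 + 3283.10 + 393.52 = 89452.30
Ad valorem component: 89452.30 × 14.3% = 12791.68
Specific component: 849 × 3.92 = 3328.08
Import duty = 12791.68 + 3328.08 = 16119.76
Buyer bears: freight 3283.10 + insurance 393.52 + delivery 755.79 + duty 16119.76 = 20552.17
Landed cost = invoice 85775.68 + 20552.17 = 106327.85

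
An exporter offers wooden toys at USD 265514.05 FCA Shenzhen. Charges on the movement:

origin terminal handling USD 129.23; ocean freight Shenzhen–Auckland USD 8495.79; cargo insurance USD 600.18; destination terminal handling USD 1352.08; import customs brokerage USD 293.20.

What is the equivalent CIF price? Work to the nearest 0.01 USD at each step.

CIF price: USD 274739.25

Not relevant to the conversion: brokerage, destination terminal — on the buyer under both terms; not part of either seller's price.
From FCA to CIF, the seller additionally bears: origin terminal, freight, insurance.
CIF price = 265514.05 + 129.23 + 8495.79 + 600.18 = 274739.25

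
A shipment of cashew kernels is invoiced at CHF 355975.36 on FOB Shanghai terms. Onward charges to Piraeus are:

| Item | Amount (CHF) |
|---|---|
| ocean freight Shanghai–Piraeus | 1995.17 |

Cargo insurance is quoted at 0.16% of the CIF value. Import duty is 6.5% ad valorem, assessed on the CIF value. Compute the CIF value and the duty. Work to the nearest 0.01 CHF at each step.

CIF value: CHF 358544.20; import duty: CHF 23305.37

Let C be the CIF value. C = FOB price + freight + 0.16% × C
C − 0.16% × C = 355975.36 + 1995.17
0.9984 × C = 357970.53
C = 357970.53 / 0.9984 = 358544.20
Insurance premium = 0.16% × 358544.20 = 573.67
Import duty = 358544.20 × 6.5% = 23305.37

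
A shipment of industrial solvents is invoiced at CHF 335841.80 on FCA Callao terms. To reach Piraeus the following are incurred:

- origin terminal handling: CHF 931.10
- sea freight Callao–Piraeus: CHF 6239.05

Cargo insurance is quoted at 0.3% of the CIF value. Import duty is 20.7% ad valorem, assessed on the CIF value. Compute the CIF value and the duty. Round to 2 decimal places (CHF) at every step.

Let C be the CIF value. C = FCA price + pre-shipment costs + freight + 0.3% × C
C − 0.3% × C = 335841.80 + 931.10 + 6239.05
0.997 × C = 343011.95
C = 343011.95 / 0.997 = 344044.08
Insurance premium = 0.3% × 344044.08 = 1032.13
Import duty = 344044.08 × 20.7% = 71217.12

CIF value: CHF 344044.08; import duty: CHF 71217.12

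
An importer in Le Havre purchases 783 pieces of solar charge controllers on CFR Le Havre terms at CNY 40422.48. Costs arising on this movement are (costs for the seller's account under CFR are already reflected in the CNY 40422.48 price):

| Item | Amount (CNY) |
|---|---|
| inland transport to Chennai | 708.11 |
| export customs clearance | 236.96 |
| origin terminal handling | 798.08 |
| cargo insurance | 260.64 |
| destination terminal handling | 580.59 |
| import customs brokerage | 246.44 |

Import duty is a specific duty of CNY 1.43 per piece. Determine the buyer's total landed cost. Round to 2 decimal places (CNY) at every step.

CFR: the seller pays costs through ocean freight to the destination port, but not insurance.
Already in the invoice (seller's account under CFR): inland to port, export clearance, origin terminal — exclude.
CIF value = CFR price + insurance = 40422.48 + 260.64 = 40683.12
Import duty = 783 × 1.43 = 1119.69
Buyer bears: insurance 260.64 + destination terminal 580.59 + brokerage 246.44 + duty 1119.69 = 2207.36
Landed cost = invoice 40422.48 + 2207.36 = 42629.84

Total landed cost: CNY 42629.84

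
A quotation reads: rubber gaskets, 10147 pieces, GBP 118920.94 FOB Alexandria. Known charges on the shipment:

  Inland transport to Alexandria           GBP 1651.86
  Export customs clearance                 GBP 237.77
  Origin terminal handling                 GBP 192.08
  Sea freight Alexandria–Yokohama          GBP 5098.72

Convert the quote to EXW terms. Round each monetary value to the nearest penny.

Not relevant to the conversion: freight — on the buyer under both terms; not part of either seller's price.
From FOB to EXW, the seller no longer bears: inland to port, export clearance, origin terminal.
EXW price = 118920.94 − 1651.86 − 237.77 − 192.08 = 116839.23

EXW price: GBP 116839.23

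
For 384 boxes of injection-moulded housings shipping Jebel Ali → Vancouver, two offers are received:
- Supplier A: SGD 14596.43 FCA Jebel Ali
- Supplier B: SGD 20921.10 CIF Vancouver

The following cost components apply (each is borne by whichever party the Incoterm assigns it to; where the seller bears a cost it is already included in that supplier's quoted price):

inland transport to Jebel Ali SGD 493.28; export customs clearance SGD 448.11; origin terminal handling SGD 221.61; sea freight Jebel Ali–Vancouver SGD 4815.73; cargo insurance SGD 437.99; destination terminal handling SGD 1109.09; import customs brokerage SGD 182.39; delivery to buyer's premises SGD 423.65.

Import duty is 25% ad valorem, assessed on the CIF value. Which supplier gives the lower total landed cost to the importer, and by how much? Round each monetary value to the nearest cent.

Supplier A (FCA):
CIF value = FCA price + origin terminal + freight + insurance = 14596.43 + 221.61 + 4815.73 + 437.99 = 20071.76
Import duty = 20071.76 × 25% = 5017.94
Buyer bears (A): 221.61 + 4815.73 + 437.99 + 1109.09 + 182.39 + 423.65 = 7190.46
Landed cost (A) = invoice 14596.43 + 7190.46 + duty 5017.94 = 26804.83
Supplier B (CIF):
The CIF price already equals the CIF value: 20921.10
Import duty = 20921.10 × 25% = 5230.28
Buyer bears (B): 1109.09 + 182.39 + 423.65 = 1715.13
Landed cost (B) = invoice 20921.10 + 1715.13 + duty 5230.28 = 27866.51
Difference = |26804.83 − 27866.51| = 1061.68

Supplier A is cheaper by SGD 1061.68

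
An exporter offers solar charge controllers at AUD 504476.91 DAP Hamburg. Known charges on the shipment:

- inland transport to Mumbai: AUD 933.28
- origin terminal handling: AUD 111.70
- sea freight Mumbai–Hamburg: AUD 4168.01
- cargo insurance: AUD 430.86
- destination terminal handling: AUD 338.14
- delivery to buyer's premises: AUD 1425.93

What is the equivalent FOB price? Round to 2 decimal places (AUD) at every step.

Not relevant to the conversion: inland to port, origin terminal — on the seller under both DAP and FOB; already in the DAP price and stays in the FOB price.
From DAP to FOB, the seller no longer bears: freight, insurance, destination terminal, delivery.
FOB price = 504476.91 − 4168.01 − 430.86 − 338.14 − 1425.93 = 498113.97

FOB price: AUD 498113.97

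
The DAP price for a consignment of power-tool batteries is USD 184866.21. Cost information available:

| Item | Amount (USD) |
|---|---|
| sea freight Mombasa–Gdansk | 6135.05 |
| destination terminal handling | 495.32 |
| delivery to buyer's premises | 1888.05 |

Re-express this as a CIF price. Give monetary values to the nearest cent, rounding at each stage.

CIF price: USD 182482.84

Not relevant to the conversion: freight — on the seller under both DAP and CIF; already in the DAP price and stays in the CIF price.
From DAP to CIF, the seller no longer bears: destination terminal, delivery.
CIF price = 184866.21 − 495.32 − 1888.05 = 182482.84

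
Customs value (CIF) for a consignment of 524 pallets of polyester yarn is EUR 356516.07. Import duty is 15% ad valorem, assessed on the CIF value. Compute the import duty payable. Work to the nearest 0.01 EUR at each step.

Import duty = 356516.07 × 15% = 53477.41

Import duty: EUR 53477.41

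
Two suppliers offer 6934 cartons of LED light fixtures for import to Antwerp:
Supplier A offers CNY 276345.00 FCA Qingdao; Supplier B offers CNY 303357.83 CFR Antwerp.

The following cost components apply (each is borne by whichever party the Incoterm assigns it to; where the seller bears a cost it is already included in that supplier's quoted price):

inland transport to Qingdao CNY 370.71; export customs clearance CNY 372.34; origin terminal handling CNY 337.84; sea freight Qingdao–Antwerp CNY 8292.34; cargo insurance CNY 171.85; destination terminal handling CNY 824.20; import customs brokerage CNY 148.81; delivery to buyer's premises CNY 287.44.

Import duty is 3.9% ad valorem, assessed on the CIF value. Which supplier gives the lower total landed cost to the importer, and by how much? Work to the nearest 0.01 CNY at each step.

Supplier A (FCA):
CIF value = FCA price + origin terminal + freight + insurance = 276345.00 + 337.84 + 8292.34 + 171.85 = 285147.03
Import duty = 285147.03 × 3.9% = 11120.73
Buyer bears (A): 337.84 + 8292.34 + 171.85 + 824.20 + 148.81 + 287.44 = 10062.48
Landed cost (A) = invoice 276345.00 + 10062.48 + duty 11120.73 = 297528.21
Supplier B (CFR):
CIF value = CFR price + insurance = 303357.83 + 171.85 = 303529.68
Import duty = 303529.68 × 3.9% = 11837.66
Buyer bears (B): 171.85 + 824.20 + 148.81 + 287.44 = 1432.30
Landed cost (B) = invoice 303357.83 + 1432.30 + duty 11837.66 = 316627.79
Difference = |297528.21 − 316627.79| = 19099.58

Supplier A is cheaper by CNY 19099.58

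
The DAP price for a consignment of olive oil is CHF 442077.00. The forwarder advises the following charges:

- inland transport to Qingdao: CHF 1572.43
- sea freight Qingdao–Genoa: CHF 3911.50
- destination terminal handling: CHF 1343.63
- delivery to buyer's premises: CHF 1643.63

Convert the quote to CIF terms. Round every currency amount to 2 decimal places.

CIF price: CHF 439089.74

Not relevant to the conversion: freight, inland to port — on the seller under both DAP and CIF; already in the DAP price and stays in the CIF price.
From DAP to CIF, the seller no longer bears: destination terminal, delivery.
CIF price = 442077.00 − 1343.63 − 1643.63 = 439089.74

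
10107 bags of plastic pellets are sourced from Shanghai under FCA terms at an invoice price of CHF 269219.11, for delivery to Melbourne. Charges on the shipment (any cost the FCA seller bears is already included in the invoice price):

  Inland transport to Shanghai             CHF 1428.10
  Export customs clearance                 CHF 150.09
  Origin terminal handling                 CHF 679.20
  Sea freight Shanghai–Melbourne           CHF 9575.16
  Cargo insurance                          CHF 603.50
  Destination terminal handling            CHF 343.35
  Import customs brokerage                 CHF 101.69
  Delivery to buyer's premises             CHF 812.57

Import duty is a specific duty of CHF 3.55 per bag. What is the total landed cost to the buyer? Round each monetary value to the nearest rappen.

FCA: the seller delivers export-cleared goods to the carrier; the buyer bears costs from that point.
Already in the invoice (seller's account under FCA): inland to port, export clearance — exclude.
CIF value = FCA price + origin terminal + freight + insurance = 269219.11 + 679.20 + 9575.16 + 603.50 = 280076.97
Import duty = 10107 × 3.55 = 35879.85
Buyer bears: origin terminal 679.20 + freight 9575.16 + insurance 603.50 + destination terminal 343.35 + brokerage 101.69 + delivery 812.57 + duty 35879.85 = 47995.32
Landed cost = invoice 269219.11 + 47995.32 = 317214.43

Total landed cost: CHF 317214.43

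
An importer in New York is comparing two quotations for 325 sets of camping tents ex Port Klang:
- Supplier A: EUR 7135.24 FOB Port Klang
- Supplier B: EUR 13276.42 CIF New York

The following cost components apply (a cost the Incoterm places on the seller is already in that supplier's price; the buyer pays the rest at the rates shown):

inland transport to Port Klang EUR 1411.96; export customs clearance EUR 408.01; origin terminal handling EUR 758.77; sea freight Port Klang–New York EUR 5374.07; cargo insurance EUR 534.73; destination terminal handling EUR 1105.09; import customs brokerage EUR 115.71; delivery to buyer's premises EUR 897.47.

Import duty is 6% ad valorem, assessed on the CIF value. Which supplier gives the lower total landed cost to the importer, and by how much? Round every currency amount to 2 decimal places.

Supplier A (FOB):
CIF value = FOB price + freight + insurance = 7135.24 + 5374.07 + 534.73 = 13044.04
Import duty = 13044.04 × 6% = 782.64
Buyer bears (A): 5374.07 + 534.73 + 1105.09 + 115.71 + 897.47 = 8027.07
Landed cost (A) = invoice 7135.24 + 8027.07 + duty 782.64 = 15944.95
Supplier B (CIF):
The CIF price already equals the CIF value: 13276.42
Import duty = 13276.42 × 6% = 796.59
Buyer bears (B): 1105.09 + 115.71 + 897.47 = 2118.27
Landed cost (B) = invoice 13276.42 + 2118.27 + duty 796.59 = 16191.28
Difference = |15944.95 − 16191.28| = 246.33

Supplier A is cheaper by EUR 246.33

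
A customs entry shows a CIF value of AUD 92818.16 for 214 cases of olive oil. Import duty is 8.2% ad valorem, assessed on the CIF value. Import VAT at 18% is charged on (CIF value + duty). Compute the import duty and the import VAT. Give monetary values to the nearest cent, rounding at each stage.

Import duty = 92818.16 × 8.2% = 7611.09
VAT base = CIF + duty = 92818.16 + 7611.09 = 100429.25
Import VAT = 100429.25 × 18% = 18077.27

Import duty: AUD 7611.09; import VAT: AUD 18077.27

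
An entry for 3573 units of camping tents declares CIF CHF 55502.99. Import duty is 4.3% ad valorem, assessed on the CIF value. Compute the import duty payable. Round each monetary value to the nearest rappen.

Import duty = 55502.99 × 4.3% = 2386.63

Import duty: CHF 2386.63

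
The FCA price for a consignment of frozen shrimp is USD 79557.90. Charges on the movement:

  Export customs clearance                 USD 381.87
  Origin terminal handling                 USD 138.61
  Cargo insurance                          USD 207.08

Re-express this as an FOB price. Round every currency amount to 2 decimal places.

Not relevant to the conversion: export clearance — on the seller under both FCA and FOB; already in the FCA price and stays in the FOB price. insurance — on the buyer under both terms; not part of either seller's price.
From FCA to FOB, the seller additionally bears: origin terminal.
FOB price = 79557.90 + 138.61 = 79696.51

FOB price: USD 79696.51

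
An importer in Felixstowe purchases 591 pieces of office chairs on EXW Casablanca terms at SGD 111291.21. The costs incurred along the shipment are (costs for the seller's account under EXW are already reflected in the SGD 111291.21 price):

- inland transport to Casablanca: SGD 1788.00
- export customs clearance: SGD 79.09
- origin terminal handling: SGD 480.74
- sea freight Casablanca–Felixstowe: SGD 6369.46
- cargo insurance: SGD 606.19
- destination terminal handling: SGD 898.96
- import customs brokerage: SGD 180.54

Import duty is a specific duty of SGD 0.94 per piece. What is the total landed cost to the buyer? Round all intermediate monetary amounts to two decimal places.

Total landed cost: SGD 122249.73

EXW: the seller makes goods available at their premises; the buyer bears all onward costs.
CIF value = EXW price + inland to port + export clearance + origin terminal + freight + insurance = 111291.21 + 1788.00 + 79.09 + 480.74 + 6369.46 + 606.19 = 120614.69
Import duty = 591 × 0.94 = 555.54
Buyer bears: inland to port 1788.00 + export clearance 79.09 + origin terminal 480.74 + freight 6369.46 + insurance 606.19 + destination terminal 898.96 + brokerage 180.54 + duty 555.54 = 10958.52
Landed cost = invoice 111291.21 + 10958.52 = 122249.73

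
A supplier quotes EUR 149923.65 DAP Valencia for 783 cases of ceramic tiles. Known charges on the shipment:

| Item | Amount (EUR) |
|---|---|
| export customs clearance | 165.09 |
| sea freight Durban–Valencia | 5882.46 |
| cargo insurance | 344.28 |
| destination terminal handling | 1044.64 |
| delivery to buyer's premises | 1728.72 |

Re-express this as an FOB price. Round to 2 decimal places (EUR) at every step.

Not relevant to the conversion: export clearance — on the seller under both DAP and FOB; already in the DAP price and stays in the FOB price.
From DAP to FOB, the seller no longer bears: freight, insurance, destination terminal, delivery.
FOB price = 149923.65 − 5882.46 − 344.28 − 1044.64 − 1728.72 = 140923.55

FOB price: EUR 140923.55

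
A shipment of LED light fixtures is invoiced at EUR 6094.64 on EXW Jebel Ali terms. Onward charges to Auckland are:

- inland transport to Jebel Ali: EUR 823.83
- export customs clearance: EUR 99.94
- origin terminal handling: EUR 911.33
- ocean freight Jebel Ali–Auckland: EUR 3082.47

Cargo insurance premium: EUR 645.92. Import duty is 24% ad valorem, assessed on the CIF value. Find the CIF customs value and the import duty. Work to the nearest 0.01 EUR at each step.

CIF value: EUR 11658.13; import duty: EUR 2797.95

CIF = EXW price + pre-shipment costs + freight + insurance
CIF = 6094.64 + 823.83 + 99.94 + 911.33 + 3082.47 + 645.92 = 11658.13
Import duty = 11658.13 × 24% = 2797.95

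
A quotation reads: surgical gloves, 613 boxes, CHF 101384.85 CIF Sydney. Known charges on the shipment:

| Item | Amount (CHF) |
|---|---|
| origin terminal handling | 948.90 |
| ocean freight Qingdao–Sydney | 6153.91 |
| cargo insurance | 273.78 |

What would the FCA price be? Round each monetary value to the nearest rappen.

From CIF to FCA, the seller no longer bears: origin terminal, freight, insurance.
FCA price = 101384.85 − 948.90 − 6153.91 − 273.78 = 94008.26

FCA price: CHF 94008.26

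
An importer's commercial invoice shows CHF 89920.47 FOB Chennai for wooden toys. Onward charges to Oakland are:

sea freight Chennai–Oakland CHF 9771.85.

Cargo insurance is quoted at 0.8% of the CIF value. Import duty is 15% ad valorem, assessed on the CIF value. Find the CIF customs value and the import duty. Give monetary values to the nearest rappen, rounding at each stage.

Let C be the CIF value. C = FOB price + freight + 0.8% × C
C − 0.8% × C = 89920.47 + 9771.85
0.992 × C = 99692.32
C = 99692.32 / 0.992 = 100496.29
Insurance premium = 0.8% × 100496.29 = 803.97
Import duty = 100496.29 × 15% = 15074.44

CIF value: CHF 100496.29; import duty: CHF 15074.44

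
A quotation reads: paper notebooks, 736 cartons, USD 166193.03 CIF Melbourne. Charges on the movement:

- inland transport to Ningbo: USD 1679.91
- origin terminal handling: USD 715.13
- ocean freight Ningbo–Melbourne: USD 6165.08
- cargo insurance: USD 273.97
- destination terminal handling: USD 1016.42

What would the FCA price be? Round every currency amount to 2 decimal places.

FCA price: USD 159038.85

Not relevant to the conversion: inland to port — on the seller under both CIF and FCA; already in the CIF price and stays in the FCA price. destination terminal — on the buyer under both terms; not part of either seller's price.
From CIF to FCA, the seller no longer bears: origin terminal, freight, insurance.
FCA price = 166193.03 − 715.13 − 6165.08 − 273.97 = 159038.85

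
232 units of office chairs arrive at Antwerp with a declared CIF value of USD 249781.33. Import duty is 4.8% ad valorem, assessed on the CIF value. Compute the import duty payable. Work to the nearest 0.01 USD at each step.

Import duty = 249781.33 × 4.8% = 11989.50

Import duty: USD 11989.50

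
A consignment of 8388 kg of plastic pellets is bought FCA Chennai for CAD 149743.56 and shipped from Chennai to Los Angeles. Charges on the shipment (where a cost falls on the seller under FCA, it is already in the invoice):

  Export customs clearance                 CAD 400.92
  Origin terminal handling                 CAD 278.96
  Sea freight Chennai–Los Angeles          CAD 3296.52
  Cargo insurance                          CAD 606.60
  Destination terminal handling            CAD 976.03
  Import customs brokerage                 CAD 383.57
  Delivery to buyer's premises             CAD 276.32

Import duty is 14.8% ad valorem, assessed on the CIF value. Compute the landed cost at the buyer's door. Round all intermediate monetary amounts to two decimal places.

Total landed cost: CAD 178342.55

FCA: the seller delivers export-cleared goods to the carrier; the buyer bears costs from that point.
Already in the invoice (seller's account under FCA): export clearance — exclude.
CIF value = FCA price + origin terminal + freight + insurance = 149743.56 + 278.96 + 3296.52 + 606.60 = 153925.64
Import duty = 153925.64 × 14.8% = 22780.99
Buyer bears: origin terminal 278.96 + freight 3296.52 + insurance 606.60 + destination terminal 976.03 + brokerage 383.57 + delivery 276.32 + duty 22780.99 = 28598.99
Landed cost = invoice 149743.56 + 28598.99 = 178342.55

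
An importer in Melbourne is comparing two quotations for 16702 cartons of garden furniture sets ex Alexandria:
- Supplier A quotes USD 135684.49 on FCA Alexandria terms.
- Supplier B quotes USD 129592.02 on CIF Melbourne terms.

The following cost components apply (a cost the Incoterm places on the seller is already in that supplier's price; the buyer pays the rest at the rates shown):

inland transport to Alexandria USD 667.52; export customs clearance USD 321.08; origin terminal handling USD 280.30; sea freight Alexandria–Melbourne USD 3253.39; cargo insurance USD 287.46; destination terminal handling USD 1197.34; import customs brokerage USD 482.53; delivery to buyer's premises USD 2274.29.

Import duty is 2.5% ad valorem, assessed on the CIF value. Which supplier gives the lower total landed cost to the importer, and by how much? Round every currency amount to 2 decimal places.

Supplier B is cheaper by USD 10161.46

Supplier A (FCA):
CIF value = FCA price + origin terminal + freight + insurance = 135684.49 + 280.30 + 3253.39 + 287.46 = 139505.64
Import duty = 139505.64 × 2.5% = 3487.64
Buyer bears (A): 280.30 + 3253.39 + 287.46 + 1197.34 + 482.53 + 2274.29 = 7775.31
Landed cost (A) = invoice 135684.49 + 7775.31 + duty 3487.64 = 146947.44
Supplier B (CIF):
The CIF price already equals the CIF value: 129592.02
Import duty = 129592.02 × 2.5% = 3239.80
Buyer bears (B): 1197.34 + 482.53 + 2274.29 = 3954.16
Landed cost (B) = invoice 129592.02 + 3954.16 + duty 3239.80 = 136785.98
Difference = |146947.44 − 136785.98| = 10161.46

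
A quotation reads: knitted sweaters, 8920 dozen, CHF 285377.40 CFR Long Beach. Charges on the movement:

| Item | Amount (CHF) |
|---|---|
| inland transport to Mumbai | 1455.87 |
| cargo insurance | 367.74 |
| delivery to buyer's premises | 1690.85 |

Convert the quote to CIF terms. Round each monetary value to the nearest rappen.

Not relevant to the conversion: inland to port — on the seller under both CFR and CIF; already in the CFR price and stays in the CIF price. delivery — on the buyer under both terms; not part of either seller's price.
From CFR to CIF, the seller additionally bears: insurance.
CIF price = 285377.40 + 367.74 = 285745.14

CIF price: CHF 285745.14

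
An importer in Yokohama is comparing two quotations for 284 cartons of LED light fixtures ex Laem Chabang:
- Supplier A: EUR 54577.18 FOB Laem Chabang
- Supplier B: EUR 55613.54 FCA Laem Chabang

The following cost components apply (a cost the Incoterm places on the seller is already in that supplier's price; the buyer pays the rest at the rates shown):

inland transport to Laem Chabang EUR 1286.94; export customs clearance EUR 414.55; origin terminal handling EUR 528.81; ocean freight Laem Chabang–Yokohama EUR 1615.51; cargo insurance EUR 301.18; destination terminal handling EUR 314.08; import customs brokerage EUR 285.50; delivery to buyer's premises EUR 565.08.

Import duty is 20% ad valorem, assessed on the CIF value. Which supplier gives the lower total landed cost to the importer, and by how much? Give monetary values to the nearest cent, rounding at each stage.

Supplier A (FOB):
CIF value = FOB price + freight + insurance = 54577.18 + 1615.51 + 301.18 = 56493.87
Import duty = 56493.87 × 20% = 11298.77
Buyer bears (A): 1615.51 + 301.18 + 314.08 + 285.50 + 565.08 = 3081.35
Landed cost (A) = invoice 54577.18 + 3081.35 + duty 11298.77 = 68957.30
Supplier B (FCA):
CIF value = FCA price + origin terminal + freight + insurance = 55613.54 + 528.81 + 1615.51 + 301.18 = 58059.04
Import duty = 58059.04 × 20% = 11611.81
Buyer bears (B): 528.81 + 1615.51 + 301.18 + 314.08 + 285.50 + 565.08 = 3610.16
Landed cost (B) = invoice 55613.54 + 3610.16 + duty 11611.81 = 70835.51
Difference = |68957.30 − 70835.51| = 1878.21

Supplier A is cheaper by EUR 1878.21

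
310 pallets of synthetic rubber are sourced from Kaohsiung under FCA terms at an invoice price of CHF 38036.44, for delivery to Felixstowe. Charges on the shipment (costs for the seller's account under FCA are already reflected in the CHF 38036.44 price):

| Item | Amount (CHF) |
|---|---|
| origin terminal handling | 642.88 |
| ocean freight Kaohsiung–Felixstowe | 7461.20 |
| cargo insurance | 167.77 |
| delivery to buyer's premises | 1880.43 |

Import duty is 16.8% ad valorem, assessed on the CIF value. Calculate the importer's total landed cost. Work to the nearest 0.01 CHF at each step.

Total landed cost: CHF 55968.51

FCA: the seller delivers export-cleared goods to the carrier; the buyer bears costs from that point.
CIF value = FCA price + origin terminal + freight + insurance = 38036.44 + 642.88 + 7461.20 + 167.77 = 46308.29
Import duty = 46308.29 × 16.8% = 7779.79
Buyer bears: origin terminal 642.88 + freight 7461.20 + insurance 167.77 + delivery 1880.43 + duty 7779.79 = 17932.07
Landed cost = invoice 38036.44 + 17932.07 = 55968.51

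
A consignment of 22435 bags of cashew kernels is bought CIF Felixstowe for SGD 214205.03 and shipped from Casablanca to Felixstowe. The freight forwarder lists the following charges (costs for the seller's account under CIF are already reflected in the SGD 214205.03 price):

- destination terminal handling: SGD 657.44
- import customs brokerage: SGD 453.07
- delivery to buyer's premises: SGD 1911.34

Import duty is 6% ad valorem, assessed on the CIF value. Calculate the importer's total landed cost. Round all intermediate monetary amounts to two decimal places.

Total landed cost: SGD 230079.18

CIF: the seller pays costs through ocean freight and marine insurance to the destination port.
The CIF price already equals the CIF value: 214205.03
Import duty = 214205.03 × 6% = 12852.30
Buyer bears: destination terminal 657.44 + brokerage 453.07 + delivery 1911.34 + duty 12852.30 = 15874.15
Landed cost = invoice 214205.03 + 15874.15 = 230079.18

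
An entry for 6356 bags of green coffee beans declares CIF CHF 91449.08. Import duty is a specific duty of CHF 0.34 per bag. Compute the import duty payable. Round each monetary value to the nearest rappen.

Import duty: CHF 2161.04

Import duty = 6356 × 0.34 = 2161.04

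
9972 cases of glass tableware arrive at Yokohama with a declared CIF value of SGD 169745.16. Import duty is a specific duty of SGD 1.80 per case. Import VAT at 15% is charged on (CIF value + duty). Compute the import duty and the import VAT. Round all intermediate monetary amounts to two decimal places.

Import duty = 9972 × 1.80 = 17949.60
VAT base = CIF + duty = 169745.16 + 17949.60 = 187694.76
Import VAT = 187694.76 × 15% = 28154.21

Import duty: SGD 17949.60; import VAT: SGD 28154.21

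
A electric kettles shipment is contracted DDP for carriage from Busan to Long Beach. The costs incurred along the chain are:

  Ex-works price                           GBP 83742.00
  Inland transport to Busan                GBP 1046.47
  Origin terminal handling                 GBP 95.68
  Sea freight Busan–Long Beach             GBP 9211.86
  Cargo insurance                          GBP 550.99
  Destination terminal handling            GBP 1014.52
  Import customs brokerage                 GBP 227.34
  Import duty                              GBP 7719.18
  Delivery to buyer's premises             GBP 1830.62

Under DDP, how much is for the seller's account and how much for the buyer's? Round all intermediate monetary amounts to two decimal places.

Seller: GBP 105438.66; buyer: GBP 0.00

DDP: the seller bears all costs including import duty.
Seller's account: goods 83742.00 + inland to port 1046.47 + origin terminal 95.68 + freight 9211.86 + insurance 550.99 + destination terminal 1014.52 + brokerage 227.34 + duty 7719.18 + delivery 1830.62 = 105438.66
Buyer's account: 0.00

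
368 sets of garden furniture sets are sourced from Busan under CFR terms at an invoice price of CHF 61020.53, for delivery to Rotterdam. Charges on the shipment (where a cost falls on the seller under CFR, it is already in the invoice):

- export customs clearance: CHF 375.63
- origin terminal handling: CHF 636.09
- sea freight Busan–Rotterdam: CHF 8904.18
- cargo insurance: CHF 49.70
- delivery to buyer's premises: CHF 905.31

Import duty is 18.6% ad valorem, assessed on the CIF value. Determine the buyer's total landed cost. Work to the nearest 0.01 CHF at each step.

CFR: the seller pays costs through ocean freight to the destination port, but not insurance.
Already in the invoice (seller's account under CFR): export clearance, origin terminal, freight — exclude.
CIF value = CFR price + insurance = 61020.53 + 49.70 = 61070.23
Import duty = 61070.23 × 18.6% = 11359.06
Buyer bears: insurance 49.70 + delivery 905.31 + duty 11359.06 = 12314.07
Landed cost = invoice 61020.53 + 12314.07 = 73334.60

Total landed cost: CHF 73334.60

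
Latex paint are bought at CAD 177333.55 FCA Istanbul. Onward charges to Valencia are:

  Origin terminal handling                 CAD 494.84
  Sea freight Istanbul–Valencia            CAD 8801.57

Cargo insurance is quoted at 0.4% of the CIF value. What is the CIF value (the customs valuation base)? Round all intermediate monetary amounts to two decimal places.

Let C be the CIF value. C = FCA price + pre-shipment costs + freight + 0.4% × C
C − 0.4% × C = 177333.55 + 494.84 + 8801.57
0.996 × C = 186629.96
C = 186629.96 / 0.996 = 187379.48
Insurance premium = 0.4% × 187379.48 = 749.52

CIF value: CAD 187379.48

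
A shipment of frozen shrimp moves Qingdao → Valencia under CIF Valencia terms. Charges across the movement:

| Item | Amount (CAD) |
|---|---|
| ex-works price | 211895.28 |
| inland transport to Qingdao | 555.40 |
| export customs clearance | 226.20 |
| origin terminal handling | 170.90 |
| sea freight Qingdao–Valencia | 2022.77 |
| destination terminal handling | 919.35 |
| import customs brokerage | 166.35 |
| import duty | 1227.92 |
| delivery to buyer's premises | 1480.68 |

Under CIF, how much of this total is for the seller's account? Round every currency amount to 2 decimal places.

CIF: the seller pays costs through ocean freight and marine insurance to the destination port.
Seller's account: goods 211895.28 + inland to port 555.40 + export clearance 226.20 + origin terminal 170.90 + freight 2022.77 = 214870.55
Buyer's account: destination terminal 919.35 + brokerage 166.35 + duty 1227.92 + delivery 1480.68 = 3794.30

Seller's account: CAD 214870.55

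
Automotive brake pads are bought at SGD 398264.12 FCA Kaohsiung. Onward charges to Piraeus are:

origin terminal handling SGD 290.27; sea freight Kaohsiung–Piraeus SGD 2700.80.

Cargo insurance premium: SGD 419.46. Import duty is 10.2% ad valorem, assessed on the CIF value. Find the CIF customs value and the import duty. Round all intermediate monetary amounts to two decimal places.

CIF value: SGD 401674.65; import duty: SGD 40970.81

CIF = FCA price + pre-shipment costs + freight + insurance
CIF = 398264.12 + 290.27 + 2700.80 + 419.46 = 401674.65
Import duty = 401674.65 × 10.2% = 40970.81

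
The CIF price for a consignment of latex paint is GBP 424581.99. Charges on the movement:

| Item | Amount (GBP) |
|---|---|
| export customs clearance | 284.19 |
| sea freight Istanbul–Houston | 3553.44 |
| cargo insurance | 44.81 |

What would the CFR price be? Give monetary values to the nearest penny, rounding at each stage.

CFR price: GBP 424537.18

Not relevant to the conversion: freight, export clearance — on the seller under both CIF and CFR; already in the CIF price and stays in the CFR price.
From CIF to CFR, the seller no longer bears: insurance.
CFR price = 424581.99 − 44.81 = 424537.18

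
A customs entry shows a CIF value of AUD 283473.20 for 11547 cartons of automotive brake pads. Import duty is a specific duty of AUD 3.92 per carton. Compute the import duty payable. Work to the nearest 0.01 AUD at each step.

Import duty: AUD 45264.24

Import duty = 11547 × 3.92 = 45264.24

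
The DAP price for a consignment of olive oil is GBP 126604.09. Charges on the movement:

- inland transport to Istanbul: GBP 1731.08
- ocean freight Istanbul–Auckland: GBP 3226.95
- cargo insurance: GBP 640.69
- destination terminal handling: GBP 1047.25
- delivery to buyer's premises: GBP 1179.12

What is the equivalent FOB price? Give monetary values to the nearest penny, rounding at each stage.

FOB price: GBP 120510.08

Not relevant to the conversion: inland to port — on the seller under both DAP and FOB; already in the DAP price and stays in the FOB price.
From DAP to FOB, the seller no longer bears: freight, insurance, destination terminal, delivery.
FOB price = 126604.09 − 3226.95 − 640.69 − 1047.25 − 1179.12 = 120510.08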